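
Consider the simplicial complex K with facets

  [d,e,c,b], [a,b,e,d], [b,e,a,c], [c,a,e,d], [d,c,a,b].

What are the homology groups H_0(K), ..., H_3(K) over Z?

Fix the vertex order a < b < c < d < e and write every simplex with vertices in increasing order. Then dim K = 3 and the simplices of K are:

  0-simplices (5): a, b, c, d, e
  1-simplices (10): ab, ac, ad, ae, bc, bd, be, cd, ce, de
  2-simplices (10): abc, abd, abe, acd, ace, ade, bcd, bce, bde, cde
  3-simplices (5): abcd, abce, abde, acde, bcde

giving chain groups C_0 ≅ Z^5, C_1 ≅ Z^10, C_2 ≅ Z^10, C_3 ≅ Z^5.

∂_1: C_1 → C_0 maps an edge to its endpoints' difference, ∂[p,q] = q − p. For instance
  ∂bc = c − b.
The resulting 5×10 matrix has rank 4, and its Smith normal form has invariant factors (1,1,1,1).

∂_2: C_2 → C_1 maps a triangle to the signed sum of its edges. For instance
  ∂abc = bc − ac + ab,
  ∂bde = de − be + bd.
The 10×10 boundary matrix has rank 6 and Smith normal form diag(1,1,1,1,1,1).

Boundary ∂_3: C_3 → C_2 sends each 3-simplex σ to the alternating sum Σ_i (−1)^i (σ with its i-th vertex removed). For instance
  ∂abcd = bcd − acd + abd − abc,
  ∂bcde = cde − bde + bce − bcd.
As a 10×5 matrix over Z this has rank 4, with invariant factors (1,1,1,1).

Now H_k = ker ∂_k / im ∂_{k+1}, so:

  H_0: rank C_0 − rank ∂_1 = 5 − 4 = 1, and the invariant factors of ∂_1 are all 1, so H_0 ≅ Z.
  H_1: rank ker ∂_1 − rank ∂_2 = (10 − 4) − 6 = 0, and the invariant factors of ∂_2 are all 1, so H_1 ≅ 0.
  H_2: rank ker ∂_2 − rank ∂_3 = (10 − 6) − 4 = 0, and the invariant factors of ∂_3 are all 1, so H_2 ≅ 0.
  H_3: rank ker ∂_3 − rank ∂_4 = (5 − 4) − 0 = 1, and there is no ∂_4, so H_3 ≅ Z.

H_0 ≅ Z,  H_1 = 0,  H_2 = 0,  H_3 ≅ Z.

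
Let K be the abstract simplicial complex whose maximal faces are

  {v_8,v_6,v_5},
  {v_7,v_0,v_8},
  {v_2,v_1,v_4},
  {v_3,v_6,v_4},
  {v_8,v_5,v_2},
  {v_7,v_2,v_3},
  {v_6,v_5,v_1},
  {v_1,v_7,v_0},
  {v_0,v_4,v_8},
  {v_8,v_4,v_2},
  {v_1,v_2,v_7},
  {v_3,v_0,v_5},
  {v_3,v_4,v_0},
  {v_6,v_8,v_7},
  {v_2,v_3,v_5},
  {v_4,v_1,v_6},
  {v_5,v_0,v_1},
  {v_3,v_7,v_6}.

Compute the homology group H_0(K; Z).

H_0 ≅ Z.

We work with the vertex ordering v_0 < v_1 < v_2 < v_3 < v_4 < v_5 < v_6 < v_7 < v_8. The simplices of K, each written with vertices in increasing order, are:

  0-simplices (9): [v_0], [v_1], [v_2], [v_3], [v_4], [v_5], [v_6], [v_7], [v_8]
  1-simplices (27): (27 of them)
  2-simplices (18): (18 of them)

giving chain groups C_0 ≅ Z^9, C_1 ≅ Z^27, C_2 ≅ Z^18.

∂_1: C_1 → C_0 maps an edge to its endpoints' difference, ∂[p,q] = q − p. For instance
  ∂[v_3,v_6] = [v_6] − [v_3].
This gives a 9×27 integer matrix of rank 8; reducing to Smith normal form yields diagonal entries (1,1,1,1,1,1,1,1).

∂_2: C_2 → C_1 sends each 2-simplex [p,q,r] to [q,r] − [p,r] + [p,q]. For instance
  ∂[v_0,v_3,v_5] = [v_3,v_5] − [v_0,v_5] + [v_0,v_3],
  ∂[v_0,v_7,v_8] = [v_7,v_8] − [v_0,v_8] + [v_0,v_7].
This gives a 27×18 integer matrix of rank 17; reducing to Smith normal form yields diagonal entries (1,1,1,1,1,1,1,1,1,1,1,1,1,1,1,1,1).

Now H_k = ker ∂_k / im ∂_{k+1}, so:

  H_0: rank C_0 − rank ∂_1 = 9 − 8 = 1, and the invariant factors of ∂_1 are all 1, so H_0 ≅ Z.

(K is a triangulation of the torus T^2.)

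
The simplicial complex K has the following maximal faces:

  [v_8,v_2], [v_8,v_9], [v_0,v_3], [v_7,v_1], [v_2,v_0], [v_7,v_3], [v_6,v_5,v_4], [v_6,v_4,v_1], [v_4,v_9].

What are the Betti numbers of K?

Fix the vertex order v_0 < v_1 < v_2 < v_3 < v_4 < v_5 < v_6 < v_7 < v_8 < v_9 and write every simplex with vertices in increasing order. Then dim K = 2 and the simplices of K are:

  0-simplices (10): [v_0], [v_1], [v_2], [v_3], [v_4], [v_5], [v_6], [v_7], [v_8], [v_9]
  1-simplices (12): [v_0,v_2], [v_0,v_3], [v_1,v_4], [v_1,v_6], [v_1,v_7], [v_2,v_8], [v_3,v_7], [v_4,v_5], [v_4,v_6], [v_4,v_9], [v_5,v_6], [v_8,v_9]
  2-simplices (2): [v_1,v_4,v_6], [v_4,v_5,v_6]

so the chain groups are C_0 ≅ Z^10, C_1 ≅ Z^12, C_2 ≅ Z^2.

∂_1: C_1 → C_0 sends each edge [p,q] (with p < q) to q − p. For instance
  ∂[v_5,v_6] = [v_6] − [v_5].
The resulting 10×12 matrix has rank 9, and its Smith normal form has invariant factors (1,1,1,1,1,1,1,1,1).

∂_2: C_2 → C_1 acts by ∂[p,q,r] = [q,r] − [p,r] + [p,q]. For instance
  ∂[v_4,v_5,v_6] = [v_5,v_6] − [v_4,v_6] + [v_4,v_5],
  ∂[v_1,v_4,v_6] = [v_4,v_6] − [v_1,v_6] + [v_1,v_4].
The 12×2 boundary matrix has rank 2 and Smith normal form diag(1,1).

Reading off H_k = ker ∂_k / im ∂_{k+1}:

  H_0: rank C_0 − rank ∂_1 = 10 − 9 = 1, and the invariant factors of ∂_1 are all 1, so H_0 = Z.
  H_1: rank ker ∂_1 − rank ∂_2 = (12 − 9) − 2 = 1, and the invariant factors of ∂_2 are all 1, so H_1 = Z.
  H_2: rank ker ∂_2 − rank ∂_3 = (2 − 2) − 0 = 0, and there is no ∂_3, so H_2 = 0.

As a check, the Euler characteristic is 10 − 12 + 2 = 0, which agrees with 1 − 1 + 0 = 0.

Hence the Betti numbers are b_0 = 1, b_1 = 1, b_2 = 0.

b_0 = 1, b_1 = 1, b_2 = 0.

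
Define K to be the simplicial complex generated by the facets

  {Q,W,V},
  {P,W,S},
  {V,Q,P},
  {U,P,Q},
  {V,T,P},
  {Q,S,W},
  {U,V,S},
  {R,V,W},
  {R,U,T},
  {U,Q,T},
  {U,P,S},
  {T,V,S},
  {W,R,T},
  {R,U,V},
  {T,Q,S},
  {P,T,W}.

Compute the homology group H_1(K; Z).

Order the vertices as P < Q < R < S < T < U < V < W. Listing each simplex with vertices in this order, K has dimension 2 with simplices:

  0-simplices (8): P, Q, R, S, T, U, V, W
  1-simplices (24): PQ, PS, PT, PU, PV, PW, QS, QT, QU, QV, QW, RT, RU, RV, RW, ST, SU, SV, SW, TU, TV, TW, UV, VW
  2-simplices (16): PQU, PQV, PSU, PSW, PTV, PTW, QST, QSW, QTU, QVW, RTU, RTW, RUV, RVW, STV, SUV

so the chain groups are C_0 ≅ Z^8, C_1 ≅ Z^24, C_2 ≅ Z^16.

The boundary map ∂_1: C_1 → C_0 sends each edge [p,q] (with p < q) to q − p. For instance
  ∂PT = T − P.
The 8×24 boundary matrix has rank 7 and Smith normal form diag(1,1,1,1,1,1,1).

∂_2: C_2 → C_1 maps a triangle to the signed sum of its edges. For instance
  ∂QSW = SW − QW + QS,
  ∂PTW = TW − PW + PT.
The 24×16 boundary matrix has rank 15 and Smith normal form diag(1,1,1,1,1,1,1,1,1,1,1,1,1,1,1).

From H_k ≅ ker(∂_k) / im(∂_{k+1}) we obtain:

  H_1: rank ker ∂_1 − rank ∂_2 = (24 − 7) − 15 = 2, and the invariant factors of ∂_2 are all 1, so H_1 ≅ Z^2.

(K is a triangulation of the torus T^2.)

H_1 = Z^2.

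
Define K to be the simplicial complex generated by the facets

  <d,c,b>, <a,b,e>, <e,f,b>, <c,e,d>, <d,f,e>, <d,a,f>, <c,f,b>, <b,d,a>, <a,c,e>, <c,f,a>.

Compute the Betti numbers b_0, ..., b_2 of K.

b_0 = 1, b_1 = 0, b_2 = 0.

K has 6 vertices, 15 edges, 10 triangles.
rank ∂_0 = 0, rank ∂_1 = 5 ⇒ b_0 = 6 − 0 − 5 = 1; all invariant factors of ∂_1 are 1 so no torsion. So H_0 = Z.
rank ∂_1 = 5, rank ∂_2 = 10 ⇒ b_1 = 15 − 5 − 10 = 0; ∂_2 has invariant factor(s) [2] giving torsion. So H_1 = Z/2.
rank ∂_2 = 10, rank ∂_3 = 0 ⇒ b_2 = 10 − 10 − 0 = 0. So H_2 = 0.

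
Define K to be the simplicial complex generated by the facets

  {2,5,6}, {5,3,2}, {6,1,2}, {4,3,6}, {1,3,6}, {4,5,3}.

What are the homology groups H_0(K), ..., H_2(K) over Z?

H_0 = Z,  H_1 = Z,  H_2 = 0.

Fix the vertex order 1 < 2 < 3 < 4 < 5 < 6 and write every simplex with vertices in increasing order. Then dim K = 2 and the simplices of K are:

  0-simplices (6): [1], [2], [3], [4], [5], [6]
  1-simplices (12): [1,2], [1,3], [1,6], [2,3], [2,5], [2,6], [3,4], [3,5], [3,6], [4,5], [4,6], [5,6]
  2-simplices (6): [1,2,6], [1,3,6], [2,3,5], [2,5,6], [3,4,5], [3,4,6]

giving chain groups C_0 ≅ Z^6, C_1 ≅ Z^12, C_2 ≅ Z^6.

Boundary ∂_1: C_1 → C_0 is given by ∂[p,q] = [q] − [p]. For instance
  ∂[5,6] = [6] − [5].
This gives a 6×12 integer matrix of rank 5; reducing to Smith normal form yields diagonal entries (1,1,1,1,1).

∂_2: C_2 → C_1 sends each 2-simplex [p,q,r] to [q,r] − [p,r] + [p,q]. For instance
  ∂[3,4,5] = [4,5] − [3,5] + [3,4],
  ∂[1,2,6] = [2,6] − [1,6] + [1,2].
This gives a 12×6 integer matrix of rank 6; reducing to Smith normal form yields diagonal entries (1,1,1,1,1,1).

Computing H_k = (kernel of ∂_k) / (image of ∂_{k+1}):

  H_0: rank C_0 − rank ∂_1 = 6 − 5 = 1, and the invariant factors of ∂_1 are all 1, so H_0 = Z.
  H_1: rank ker ∂_1 − rank ∂_2 = (12 − 5) − 6 = 1, and the invariant factors of ∂_2 are all 1, so H_1 = Z.
  H_2: rank ker ∂_2 − rank ∂_3 = (6 − 6) − 0 = 0, and there is no ∂_3, so H_2 = 0.

(K is a triangulation of the cylinder S^1 x I.)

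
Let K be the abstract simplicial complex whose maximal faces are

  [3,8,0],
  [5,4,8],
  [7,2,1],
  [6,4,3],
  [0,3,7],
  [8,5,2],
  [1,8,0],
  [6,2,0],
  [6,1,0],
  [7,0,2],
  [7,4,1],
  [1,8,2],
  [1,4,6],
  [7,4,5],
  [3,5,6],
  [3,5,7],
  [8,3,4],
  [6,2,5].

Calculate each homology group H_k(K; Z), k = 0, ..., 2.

Order the vertices as 0 < 1 < 2 < 3 < 4 < 5 < 6 < 7 < 8. Listing each simplex with vertices in this order, K has dimension 2 with simplices:

  0-simplices (9): [0], [1], [2], [3], [4], [5], [6], [7], [8]
  1-simplices (27): (27 of them)
  2-simplices (18): [0,1,6], [0,1,8], [0,2,6], [0,2,7], [0,3,7], [0,3,8], [1,2,7], [1,2,8], [1,4,6], [1,4,7], [2,5,6], [2,5,8], [3,4,6], [3,4,8], [3,5,6], [3,5,7], [4,5,7], [4,5,8]

giving chain groups C_0 ≅ Z^9, C_1 ≅ Z^27, C_2 ≅ Z^18.

Boundary ∂_1: C_1 → C_0 maps an edge to its endpoints' difference, ∂[p,q] = q − p. For instance
  ∂[1,8] = [8] − [1].
This gives a 9×27 integer matrix of rank 8; reducing to Smith normal form yields diagonal entries (1,1,1,1,1,1,1,1).

Boundary ∂_2: C_2 → C_1 maps a triangle to the signed sum of its edges. For instance
  ∂[3,4,6] = [4,6] − [3,6] + [3,4],
  ∂[4,5,8] = [5,8] − [4,8] + [4,5].
The resulting 27×18 matrix has rank 18, and its Smith normal form has invariant factors (1,1,1,1,1,1,1,1,1,1,1,1,1,1,1,1,1,2).

Computing H_k = (kernel of ∂_k) / (image of ∂_{k+1}):

  H_0: rank C_0 − rank ∂_1 = 9 − 8 = 1, and the invariant factors of ∂_1 are all 1, so H_0 ≅ Z.
  H_1: rank ker ∂_1 − rank ∂_2 = (27 − 8) − 18 = 1, and ∂_2 has invariant factor 2 > 1, so H_1 ≅ Z ⊕ Z/2Z.
  H_2: rank ker ∂_2 − rank ∂_3 = (18 − 18) − 0 = 0, and there is no ∂_3, so H_2 ≅ 0.

H_0 = Z,  H_1 = Z ⊕ Z/2Z,  H_2 = 0.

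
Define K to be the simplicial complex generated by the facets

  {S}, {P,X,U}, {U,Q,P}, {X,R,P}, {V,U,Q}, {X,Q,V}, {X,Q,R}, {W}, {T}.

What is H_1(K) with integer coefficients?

H_1 = Z.

We work with the vertex ordering P < Q < R < S < T < U < V < W < X. The simplices of K, each written with vertices in increasing order, are:

  0-simplices (9): P, Q, R, S, T, U, V, W, X
  1-simplices (12): PQ, PR, PU, PX, QR, QU, QV, QX, RX, UV, UX, VX
  2-simplices (6): PQU, PRX, PUX, QRX, QUV, QVX

Hence C_0 ≅ Z^9, C_1 ≅ Z^12, C_2 ≅ Z^6.

∂_1: C_1 → C_0 is given by ∂[p,q] = [q] − [p]. For instance
  ∂PU = U − P.
The 9×12 boundary matrix has rank 5 and Smith normal form diag(1,1,1,1,1).

Boundary ∂_2: C_2 → C_1 acts by ∂[p,q,r] = [q,r] − [p,r] + [p,q]. For instance
  ∂QRX = RX − QX + QR,
  ∂PRX = RX − PX + PR.
This gives a 12×6 integer matrix of rank 6; reducing to Smith normal form yields diagonal entries (1,1,1,1,1,1).

From H_k ≅ ker(∂_k) / im(∂_{k+1}) we obtain:

  H_1: rank ker ∂_1 − rank ∂_2 = (12 − 5) − 6 = 1, and the invariant factors of ∂_2 are all 1, so H_1 ≅ Z.

(K is a triangulation of the disjoint union of the cylinder S^1 x I and a set of 3 points.)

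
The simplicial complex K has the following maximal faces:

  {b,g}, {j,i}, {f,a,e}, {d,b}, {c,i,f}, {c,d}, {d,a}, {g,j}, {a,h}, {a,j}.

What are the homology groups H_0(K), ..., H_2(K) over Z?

We work with the vertex ordering a < b < c < d < e < f < g < h < i < j. The simplices of K, each written with vertices in increasing order, are:

  0-simplices (10): a, b, c, d, e, f, g, h, i, j
  1-simplices (14): ad, ae, af, ah, aj, bd, bg, cd, cf, ci, ef, fi, gj, ij
  2-simplices (2): aef, cfi

so the chain groups are C_0 ≅ Z^10, C_1 ≅ Z^14, C_2 ≅ Z^2.

The boundary map ∂_1: C_1 → C_0 sends each edge [p,q] (with p < q) to q − p.
This gives a 10×14 integer matrix of rank 9; reducing to Smith normal form yields diagonal entries (1,1,1,1,1,1,1,1,1).

Boundary ∂_2: C_2 → C_1 maps a triangle to the signed sum of its edges. For instance
  ∂aef = ef − af + ae,
  ∂cfi = fi − ci + cf.
As a 14×2 matrix over Z this has rank 2, with invariant factors (1,1).

Reading off H_k = ker ∂_k / im ∂_{k+1}:

  H_0: rank C_0 − rank ∂_1 = 10 − 9 = 1, and the invariant factors of ∂_1 are all 1, so H_0 ≅ Z.
  H_1: rank ker ∂_1 − rank ∂_2 = (14 − 9) − 2 = 3, and the invariant factors of ∂_2 are all 1, so H_1 ≅ Z^3.
  H_2: rank ker ∂_2 − rank ∂_3 = (2 − 2) − 0 = 0, and there is no ∂_3, so H_2 ≅ 0.

H_0 ≅ Z,  H_1 ≅ Z^3,  H_2 = 0.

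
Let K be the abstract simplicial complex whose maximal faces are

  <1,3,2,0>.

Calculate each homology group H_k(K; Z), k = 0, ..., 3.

Order the vertices as 0 < 1 < 2 < 3. Listing each simplex with vertices in this order, K has dimension 3 with simplices:

  0-simplices (4): [0], [1], [2], [3]
  1-simplices (6): [0,1], [0,2], [0,3], [1,2], [1,3], [2,3]
  2-simplices (4): [0,1,2], [0,1,3], [0,2,3], [1,2,3]
  3-simplices (1): [0,1,2,3]

giving chain groups C_0 ≅ Z^4, C_1 ≅ Z^6, C_2 ≅ Z^4, C_3 ≅ Z^1.

Boundary ∂_1: C_1 → C_0 maps an edge to its endpoints' difference, ∂[p,q] = q − p.
The 4×6 boundary matrix has rank 3 and Smith normal form diag(1,1,1).

The boundary map ∂_2: C_2 → C_1 sends each 2-simplex [p,q,r] to [q,r] − [p,r] + [p,q]. For instance
  ∂[0,1,3] = [1,3] − [0,3] + [0,1],
  ∂[1,2,3] = [2,3] − [1,3] + [1,2].
As a 6×4 matrix over Z this has rank 3, with invariant factors (1,1,1).

The boundary map ∂_3: C_3 → C_2 sends each 3-simplex σ to the alternating sum Σ_i (−1)^i (σ with its i-th vertex removed). For instance
  ∂[0,1,2,3] = [1,2,3] − [0,2,3] + [0,1,3] − [0,1,2].
As a 4×1 matrix over Z this has rank 1, with invariant factors (1).

Computing H_k = (kernel of ∂_k) / (image of ∂_{k+1}):

  H_0: rank C_0 − rank ∂_1 = 4 − 3 = 1, and the invariant factors of ∂_1 are all 1, so H_0 ≅ Z.
  H_1: rank ker ∂_1 − rank ∂_2 = (6 − 3) − 3 = 0, and the invariant factors of ∂_2 are all 1, so H_1 ≅ 0.
  H_2: rank ker ∂_2 − rank ∂_3 = (4 − 3) − 1 = 0, and the invariant factors of ∂_3 are all 1, so H_2 ≅ 0.
  H_3: rank ker ∂_3 − rank ∂_4 = (1 − 1) − 0 = 0, and there is no ∂_4, so H_3 ≅ 0.

(K is a triangulation of the 3-simplex.)

H_0 ≅ Z,  H_1 = 0,  H_2 = 0,  H_3 = 0.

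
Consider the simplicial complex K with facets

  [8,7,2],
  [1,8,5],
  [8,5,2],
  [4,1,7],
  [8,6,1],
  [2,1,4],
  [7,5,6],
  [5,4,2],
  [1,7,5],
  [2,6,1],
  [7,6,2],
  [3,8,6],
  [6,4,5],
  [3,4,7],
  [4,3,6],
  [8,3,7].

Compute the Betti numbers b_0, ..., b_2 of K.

Order the vertices as 1 < 2 < 3 < 4 < 5 < 6 < 7 < 8. Listing each simplex with vertices in this order, K has dimension 2 with simplices:

  0-simplices (8): [1], [2], [3], [4], [5], [6], [7], [8]
  1-simplices (24): (24 of them)
  2-simplices (16): [1,2,4], [1,2,6], [1,4,7], [1,5,7], [1,5,8], [1,6,8], [2,4,5], [2,5,8], [2,6,7], [2,7,8], [3,4,6], [3,4,7], [3,6,8], [3,7,8], [4,5,6], [5,6,7]

so the chain groups are C_0 ≅ Z^8, C_1 ≅ Z^24, C_2 ≅ Z^16.

∂_1: C_1 → C_0 is given by ∂[p,q] = [q] − [p].
The resulting 8×24 matrix has rank 7, and its Smith normal form has invariant factors (1,1,1,1,1,1,1).

The boundary map ∂_2: C_2 → C_1 acts by ∂[p,q,r] = [q,r] − [p,r] + [p,q]. For instance
  ∂[2,6,7] = [6,7] − [2,7] + [2,6],
  ∂[4,5,6] = [5,6] − [4,6] + [4,5].
This gives a 24×16 integer matrix of rank 15; reducing to Smith normal form yields diagonal entries (1,1,1,1,1,1,1,1,1,1,1,1,1,1,1).

Reading off H_k = ker ∂_k / im ∂_{k+1}:

  H_0: rank C_0 − rank ∂_1 = 8 − 7 = 1, and the invariant factors of ∂_1 are all 1, so H_0 ≅ Z.
  H_1: rank ker ∂_1 − rank ∂_2 = (24 − 7) − 15 = 2, and the invariant factors of ∂_2 are all 1, so H_1 ≅ Z^2.
  H_2: rank ker ∂_2 − rank ∂_3 = (16 − 15) − 0 = 1, and there is no ∂_3, so H_2 ≅ Z.

(K is a triangulation of the torus T^2.)

Hence the Betti numbers are b_0 = 1, b_1 = 2, b_2 = 1.

b_0 = 1, b_1 = 2, b_2 = 1.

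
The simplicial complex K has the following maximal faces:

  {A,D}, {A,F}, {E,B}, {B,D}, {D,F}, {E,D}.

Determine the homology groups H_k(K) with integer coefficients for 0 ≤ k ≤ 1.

We work with the vertex ordering A < B < D < E < F. The simplices of K, each written with vertices in increasing order, are:

  0-simplices (5): A, B, D, E, F
  1-simplices (6): AD, AF, BD, BE, DE, DF

so the chain groups are C_0 ≅ Z^5, C_1 ≅ Z^6.

The boundary map ∂_1: C_1 → C_0 maps an edge to its endpoints' difference, ∂[p,q] = q − p.
The resulting 5×6 matrix has rank 4, and its Smith normal form has invariant factors (1,1,1,1).

Reading off H_k = ker ∂_k / im ∂_{k+1}:

  H_0: rank C_0 − rank ∂_1 = 5 − 4 = 1, and the invariant factors of ∂_1 are all 1, so H_0 = Z.
  H_1: rank ker ∂_1 − rank ∂_2 = (6 − 4) − 0 = 2, and there is no ∂_2, so H_1 = Z^2.

H_0 ≅ Z,  H_1 ≅ Z^2.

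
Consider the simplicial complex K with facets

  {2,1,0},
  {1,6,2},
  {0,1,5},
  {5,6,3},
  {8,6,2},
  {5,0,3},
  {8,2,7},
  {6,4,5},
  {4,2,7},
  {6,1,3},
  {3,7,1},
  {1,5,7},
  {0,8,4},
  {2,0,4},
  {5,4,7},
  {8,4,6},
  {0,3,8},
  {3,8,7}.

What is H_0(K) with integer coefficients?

We work with the vertex ordering 0 < 1 < 2 < 3 < 4 < 5 < 6 < 7 < 8. The simplices of K, each written with vertices in increasing order, are:

  0-simplices (9): [0], [1], [2], [3], [4], [5], [6], [7], [8]
  1-simplices (27): (27 of them)
  2-simplices (18): [0,1,2], [0,1,5], [0,2,4], [0,3,5], [0,3,8], [0,4,8], [1,2,6], [1,3,6], [1,3,7], [1,5,7], [2,4,7], [2,6,8], [2,7,8], [3,5,6], [3,7,8], [4,5,6], [4,5,7], [4,6,8]

so the chain groups are C_0 ≅ Z^9, C_1 ≅ Z^27, C_2 ≅ Z^18.

Boundary ∂_1: C_1 → C_0 is given by ∂[p,q] = [q] − [p].
The 9×27 boundary matrix has rank 8 and Smith normal form diag(1,1,1,1,1,1,1,1).

∂_2: C_2 → C_1 acts by ∂[p,q,r] = [q,r] − [p,r] + [p,q]. For instance
  ∂[0,1,5] = [1,5] − [0,5] + [0,1],
  ∂[1,5,7] = [5,7] − [1,7] + [1,5].
As a 27×18 matrix over Z this has rank 18, with invariant factors (1,1,1,1,1,1,1,1,1,1,1,1,1,1,1,1,1,2).

Computing H_k = (kernel of ∂_k) / (image of ∂_{k+1}):

  H_0: rank C_0 − rank ∂_1 = 9 − 8 = 1, and the invariant factors of ∂_1 are all 1, so H_0 ≅ Z.

H_0 = Z.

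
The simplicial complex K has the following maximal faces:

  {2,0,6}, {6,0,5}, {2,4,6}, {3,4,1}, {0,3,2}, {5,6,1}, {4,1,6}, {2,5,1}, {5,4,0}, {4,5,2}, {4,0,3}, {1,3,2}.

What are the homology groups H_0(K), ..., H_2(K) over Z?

We work with the vertex ordering 0 < 1 < 2 < 3 < 4 < 5 < 6. The simplices of K, each written with vertices in increasing order, are:

  0-simplices (7): [0], [1], [2], [3], [4], [5], [6]
  1-simplices (18): [0,2], [0,3], [0,4], [0,5], [0,6], [1,2], [1,3], [1,4], [1,5], [1,6], [2,3], [2,4], [2,5], [2,6], [3,4], [4,5], [4,6], [5,6]
  2-simplices (12): [0,2,3], [0,2,6], [0,3,4], [0,4,5], [0,5,6], [1,2,3], [1,2,5], [1,3,4], [1,4,6], [1,5,6], [2,4,5], [2,4,6]

Hence C_0 ≅ Z^7, C_1 ≅ Z^18, C_2 ≅ Z^12.

∂_1: C_1 → C_0 is given by ∂[p,q] = [q] − [p].
The resulting 7×18 matrix has rank 6, and its Smith normal form has invariant factors (1,1,1,1,1,1).

∂_2: C_2 → C_1 acts by ∂[p,q,r] = [q,r] − [p,r] + [p,q]. For instance
  ∂[1,2,3] = [2,3] − [1,3] + [1,2],
  ∂[2,4,5] = [4,5] − [2,5] + [2,4].
This gives a 18×12 integer matrix of rank 12; reducing to Smith normal form yields diagonal entries (1,1,1,1,1,1,1,1,1,1,1,2).

From H_k ≅ ker(∂_k) / im(∂_{k+1}) we obtain:

  H_0: rank C_0 − rank ∂_1 = 7 − 6 = 1, and the invariant factors of ∂_1 are all 1, so H_0 = Z.
  H_1: rank ker ∂_1 − rank ∂_2 = (18 − 6) − 12 = 0, and ∂_2 has invariant factor 2 > 1, so H_1 = Z/2.
  H_2: rank ker ∂_2 − rank ∂_3 = (12 − 12) − 0 = 0, and there is no ∂_3, so H_2 = 0.

As a check, the Euler characteristic is 7 − 18 + 12 = 1, which agrees with 1 − 0 + 0 = 1.

H_0 = Z,  H_1 = Z/2,  H_2 = 0.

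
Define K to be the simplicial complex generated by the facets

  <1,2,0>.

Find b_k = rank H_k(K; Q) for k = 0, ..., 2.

b_0 = 1, b_1 = 0, b_2 = 0.

K has 3 vertices, 3 edges, 1 triangle.
rank ∂_0 = 0, rank ∂_1 = 2 ⇒ b_0 = 3 − 0 − 2 = 1; all invariant factors of ∂_1 are 1 so no torsion. So H_0 = Z.
rank ∂_1 = 2, rank ∂_2 = 1 ⇒ b_1 = 3 − 2 − 1 = 0; all invariant factors of ∂_2 are 1 so no torsion. So H_1 = 0.
rank ∂_2 = 1, rank ∂_3 = 0 ⇒ b_2 = 1 − 1 − 0 = 0. So H_2 = 0.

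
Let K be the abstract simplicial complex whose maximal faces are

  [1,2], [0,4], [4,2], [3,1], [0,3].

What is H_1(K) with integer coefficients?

Take the total order 0 < 1 < 2 < 3 < 4 on the vertex set. Then K (dimension 1) consists of the simplices:

  0-simplices (5): [0], [1], [2], [3], [4]
  1-simplices (5): [0,3], [0,4], [1,2], [1,3], [2,4]

so the chain groups are C_0 ≅ Z^5, C_1 ≅ Z^5.

∂_1: C_1 → C_0 sends each edge [p,q] (with p < q) to q − p.
The resulting 5×5 matrix has rank 4, and its Smith normal form has invariant factors (1,1,1,1).

Computing H_k = (kernel of ∂_k) / (image of ∂_{k+1}):

  H_1: rank ker ∂_1 − rank ∂_2 = (5 − 4) − 0 = 1, and there is no ∂_2, so H_1 = Z.

H_1 = Z.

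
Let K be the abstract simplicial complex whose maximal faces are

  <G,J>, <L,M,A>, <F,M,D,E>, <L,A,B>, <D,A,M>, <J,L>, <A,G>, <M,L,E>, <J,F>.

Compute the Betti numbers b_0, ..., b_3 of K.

b_0 = 1, b_1 = 2, b_2 = 0, b_3 = 0.

Order the vertices as A < B < D < E < F < G < J < L < M. Listing each simplex with vertices in this order, K has dimension 3 with simplices:

  0-simplices (9): A, B, D, E, F, G, J, L, M
  1-simplices (17): AB, AD, AG, AL, AM, BL, DE, DF, DM, EF, EL, EM, FJ, FM, GJ, JL, LM
  2-simplices (8): ABL, ADM, ALM, DEF, DEM, DFM, EFM, ELM
  3-simplices (1): DEFM

Hence C_0 ≅ Z^9, C_1 ≅ Z^17, C_2 ≅ Z^8, C_3 ≅ Z^1.

The boundary map ∂_1: C_1 → C_0 is given by ∂[p,q] = [q] − [p]. For instance
  ∂BL = L − B.
The 9×17 boundary matrix has rank 8 and Smith normal form diag(1,1,1,1,1,1,1,1).

The boundary map ∂_2: C_2 → C_1 maps a triangle to the signed sum of its edges. For instance
  ∂ADM = DM − AM + AD,
  ∂DEM = EM − DM + DE.
As a 17×8 matrix over Z this has rank 7, with invariant factors (1,1,1,1,1,1,1).

∂_3: C_3 → C_2 sends each 3-simplex σ to the alternating sum Σ_i (−1)^i (σ with its i-th vertex removed). For instance
  ∂DEFM = EFM − DFM + DEM − DEF.
As a 8×1 matrix over Z this has rank 1, with invariant factors (1).

Computing H_k = (kernel of ∂_k) / (image of ∂_{k+1}):

  H_0: rank C_0 − rank ∂_1 = 9 − 8 = 1, and the invariant factors of ∂_1 are all 1, so H_0 = Z.
  H_1: rank ker ∂_1 − rank ∂_2 = (17 − 8) − 7 = 2, and the invariant factors of ∂_2 are all 1, so H_1 = Z^2.
  H_2: rank ker ∂_2 − rank ∂_3 = (8 − 7) − 1 = 0, and the invariant factors of ∂_3 are all 1, so H_2 = 0.
  H_3: rank ker ∂_3 − rank ∂_4 = (1 − 1) − 0 = 0, and there is no ∂_4, so H_3 = 0.

Hence the Betti numbers are b_0 = 1, b_1 = 2, b_2 = 0, b_3 = 0.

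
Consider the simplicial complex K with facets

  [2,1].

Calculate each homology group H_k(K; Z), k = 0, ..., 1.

H_0 = Z,  H_1 = 0.

Fix the vertex order 1 < 2 and write every simplex with vertices in increasing order. Then dim K = 1 and the simplices of K are:

  0-simplices (2): [1], [2]
  1-simplices (1): [1,2]

Hence C_0 ≅ Z^2, C_1 ≅ Z^1.

∂_1: C_1 → C_0 maps an edge to its endpoints' difference, ∂[p,q] = q − p. For instance
  ∂[1,2] = [2] − [1].
This gives a 2×1 integer matrix of rank 1; reducing to Smith normal form yields diagonal entries (1).

Reading off H_k = ker ∂_k / im ∂_{k+1}:

  H_0: rank C_0 − rank ∂_1 = 2 − 1 = 1, and the invariant factors of ∂_1 are all 1, so H_0 = Z.
  H_1: rank ker ∂_1 − rank ∂_2 = (1 − 1) − 0 = 0, and there is no ∂_2, so H_1 = 0.

As a check, the Euler characteristic is 2 − 1 = 1, which agrees with 1 − 0 = 1.
(K is a triangulation of the 1-simplex.)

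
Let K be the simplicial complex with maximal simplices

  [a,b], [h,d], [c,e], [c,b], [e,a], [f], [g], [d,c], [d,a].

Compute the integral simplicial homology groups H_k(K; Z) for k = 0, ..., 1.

H_0 = Z^3,  H_1 = Z^2.

Order the vertices as a < b < c < d < e < f < g < h. Listing each simplex with vertices in this order, K has dimension 1 with simplices:

  0-simplices (8): a, b, c, d, e, f, g, h
  1-simplices (7): ab, ad, ae, bc, cd, ce, dh

so the chain groups are C_0 ≅ Z^8, C_1 ≅ Z^7.

The boundary map ∂_1: C_1 → C_0 is given by ∂[p,q] = [q] − [p].
As a 8×7 matrix over Z this has rank 5, with invariant factors (1,1,1,1,1).

Reading off H_k = ker ∂_k / im ∂_{k+1}:

  H_0: rank C_0 − rank ∂_1 = 8 − 5 = 3, and the invariant factors of ∂_1 are all 1, so H_0 ≅ Z^3.
  H_1: rank ker ∂_1 − rank ∂_2 = (7 − 5) − 0 = 2, and there is no ∂_2, so H_1 ≅ Z^2.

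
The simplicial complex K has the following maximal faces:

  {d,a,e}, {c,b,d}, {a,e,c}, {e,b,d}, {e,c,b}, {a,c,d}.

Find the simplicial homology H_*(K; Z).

Take the total order a < b < c < d < e on the vertex set. Then K (dimension 2) consists of the simplices:

  0-simplices (5): a, b, c, d, e
  1-simplices (9): ac, ad, ae, bc, bd, be, cd, ce, de
  2-simplices (6): acd, ace, ade, bcd, bce, bde

giving chain groups C_0 ≅ Z^5, C_1 ≅ Z^9, C_2 ≅ Z^6.

∂_1: C_1 → C_0 maps an edge to its endpoints' difference, ∂[p,q] = q − p.
This gives a 5×9 integer matrix of rank 4; reducing to Smith normal form yields diagonal entries (1,1,1,1).

∂_2: C_2 → C_1 acts by ∂[p,q,r] = [q,r] − [p,r] + [p,q]. For instance
  ∂ace = ce − ae + ac,
  ∂ade = de − ae + ad.
The 9×6 boundary matrix has rank 5 and Smith normal form diag(1,1,1,1,1).

From H_k ≅ ker(∂_k) / im(∂_{k+1}) we obtain:

  H_0: rank C_0 − rank ∂_1 = 5 − 4 = 1, and the invariant factors of ∂_1 are all 1, so H_0 ≅ Z.
  H_1: rank ker ∂_1 − rank ∂_2 = (9 − 4) − 5 = 0, and the invariant factors of ∂_2 are all 1, so H_1 ≅ 0.
  H_2: rank ker ∂_2 − rank ∂_3 = (6 − 5) − 0 = 1, and there is no ∂_3, so H_2 ≅ Z.

As a check, the Euler characteristic is 5 − 9 + 6 = 2, which agrees with 1 − 0 + 1 = 2.

H_0 = Z,  H_1 = 0,  H_2 = Z.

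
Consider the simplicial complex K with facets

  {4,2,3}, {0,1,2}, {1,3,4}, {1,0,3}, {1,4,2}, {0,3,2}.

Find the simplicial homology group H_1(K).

Take the total order 0 < 1 < 2 < 3 < 4 on the vertex set. Then K (dimension 2) consists of the simplices:

  0-simplices (5): [0], [1], [2], [3], [4]
  1-simplices (9): [0,1], [0,2], [0,3], [1,2], [1,3], [1,4], [2,3], [2,4], [3,4]
  2-simplices (6): [0,1,2], [0,1,3], [0,2,3], [1,2,4], [1,3,4], [2,3,4]

so the chain groups are C_0 ≅ Z^5, C_1 ≅ Z^9, C_2 ≅ Z^6.

∂_1: C_1 → C_0 maps an edge to its endpoints' difference, ∂[p,q] = q − p.
As a 5×9 matrix over Z this has rank 4, with invariant factors (1,1,1,1).

The boundary map ∂_2: C_2 → C_1 acts by ∂[p,q,r] = [q,r] − [p,r] + [p,q]. For instance
  ∂[1,3,4] = [3,4] − [1,4] + [1,3],
  ∂[0,1,2] = [1,2] − [0,2] + [0,1].
This gives a 9×6 integer matrix of rank 5; reducing to Smith normal form yields diagonal entries (1,1,1,1,1).

Now H_k = ker ∂_k / im ∂_{k+1}, so:

  H_1: rank ker ∂_1 − rank ∂_2 = (9 − 4) − 5 = 0, and the invariant factors of ∂_2 are all 1, so H_1 ≅ 0.

H_1 = 0.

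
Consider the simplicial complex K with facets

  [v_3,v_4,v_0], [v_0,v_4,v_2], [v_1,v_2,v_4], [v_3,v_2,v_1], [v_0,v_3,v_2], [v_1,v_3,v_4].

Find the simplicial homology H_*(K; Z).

H_0 = Z,  H_1 = 0,  H_2 = Z.

Take the total order v_0 < v_1 < v_2 < v_3 < v_4 on the vertex set. Then K (dimension 2) consists of the simplices:

  0-simplices (5): [v_0], [v_1], [v_2], [v_3], [v_4]
  1-simplices (9): [v_0,v_2], [v_0,v_3], [v_0,v_4], [v_1,v_2], [v_1,v_3], [v_1,v_4], [v_2,v_3], [v_2,v_4], [v_3,v_4]
  2-simplices (6): [v_0,v_2,v_3], [v_0,v_2,v_4], [v_0,v_3,v_4], [v_1,v_2,v_3], [v_1,v_2,v_4], [v_1,v_3,v_4]

Hence C_0 ≅ Z^5, C_1 ≅ Z^9, C_2 ≅ Z^6.

Boundary ∂_1: C_1 → C_0 sends each edge [p,q] (with p < q) to q − p.
This gives a 5×9 integer matrix of rank 4; reducing to Smith normal form yields diagonal entries (1,1,1,1).

Boundary ∂_2: C_2 → C_1 acts by ∂[p,q,r] = [q,r] − [p,r] + [p,q]. For instance
  ∂[v_0,v_3,v_4] = [v_3,v_4] − [v_0,v_4] + [v_0,v_3],
  ∂[v_0,v_2,v_3] = [v_2,v_3] − [v_0,v_3] + [v_0,v_2].
As a 9×6 matrix over Z this has rank 5, with invariant factors (1,1,1,1,1).

Computing H_k = (kernel of ∂_k) / (image of ∂_{k+1}):

  H_0: rank C_0 − rank ∂_1 = 5 − 4 = 1, and the invariant factors of ∂_1 are all 1, so H_0 ≅ Z.
  H_1: rank ker ∂_1 − rank ∂_2 = (9 − 4) − 5 = 0, and the invariant factors of ∂_2 are all 1, so H_1 ≅ 0.
  H_2: rank ker ∂_2 − rank ∂_3 = (6 − 5) − 0 = 1, and there is no ∂_3, so H_2 ≅ Z.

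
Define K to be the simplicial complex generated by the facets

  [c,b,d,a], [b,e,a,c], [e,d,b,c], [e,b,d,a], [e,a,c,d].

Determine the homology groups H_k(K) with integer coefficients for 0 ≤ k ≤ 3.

Fix the vertex order a < b < c < d < e and write every simplex with vertices in increasing order. Then dim K = 3 and the simplices of K are:

  0-simplices (5): a, b, c, d, e
  1-simplices (10): ab, ac, ad, ae, bc, bd, be, cd, ce, de
  2-simplices (10): abc, abd, abe, acd, ace, ade, bcd, bce, bde, cde
  3-simplices (5): abcd, abce, abde, acde, bcde

so the chain groups are C_0 ≅ Z^5, C_1 ≅ Z^10, C_2 ≅ Z^10, C_3 ≅ Z^5.

Boundary ∂_1: C_1 → C_0 sends each edge [p,q] (with p < q) to q − p. For instance
  ∂ae = e − a.
As a 5×10 matrix over Z this has rank 4, with invariant factors (1,1,1,1).

The boundary map ∂_2: C_2 → C_1 sends each 2-simplex [p,q,r] to [q,r] − [p,r] + [p,q]. For instance
  ∂bde = de − be + bd,
  ∂abd = bd − ad + ab.
As a 10×10 matrix over Z this has rank 6, with invariant factors (1,1,1,1,1,1).

Boundary ∂_3: C_3 → C_2 sends each 3-simplex σ to the alternating sum Σ_i (−1)^i (σ with its i-th vertex removed). For instance
  ∂abcd = bcd − acd + abd − abc,
  ∂abde = bde − ade + abe − abd.
As a 10×5 matrix over Z this has rank 4, with invariant factors (1,1,1,1).

Computing H_k = (kernel of ∂_k) / (image of ∂_{k+1}):

  H_0: rank C_0 − rank ∂_1 = 5 − 4 = 1, and the invariant factors of ∂_1 are all 1, so H_0 ≅ Z.
  H_1: rank ker ∂_1 − rank ∂_2 = (10 − 4) − 6 = 0, and the invariant factors of ∂_2 are all 1, so H_1 ≅ 0.
  H_2: rank ker ∂_2 − rank ∂_3 = (10 − 6) − 4 = 0, and the invariant factors of ∂_3 are all 1, so H_2 ≅ 0.
  H_3: rank ker ∂_3 − rank ∂_4 = (5 − 4) − 0 = 1, and there is no ∂_4, so H_3 ≅ Z.

(K is a triangulation of the 3-sphere S^3.)

H_0 = Z,  H_1 = 0,  H_2 = 0,  H_3 = Z.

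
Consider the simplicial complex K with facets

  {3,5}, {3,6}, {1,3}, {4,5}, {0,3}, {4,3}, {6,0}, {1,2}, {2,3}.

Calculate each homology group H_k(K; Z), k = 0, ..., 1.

Take the total order 0 < 1 < 2 < 3 < 4 < 5 < 6 on the vertex set. Then K (dimension 1) consists of the simplices:

  0-simplices (7): [0], [1], [2], [3], [4], [5], [6]
  1-simplices (9): [0,3], [0,6], [1,2], [1,3], [2,3], [3,4], [3,5], [3,6], [4,5]

Hence C_0 ≅ Z^7, C_1 ≅ Z^9.

The boundary map ∂_1: C_1 → C_0 maps an edge to its endpoints' difference, ∂[p,q] = q − p.
As a 7×9 matrix over Z this has rank 6, with invariant factors (1,1,1,1,1,1).

From H_k ≅ ker(∂_k) / im(∂_{k+1}) we obtain:

  H_0: rank C_0 − rank ∂_1 = 7 − 6 = 1, and the invariant factors of ∂_1 are all 1, so H_0 = Z.
  H_1: rank ker ∂_1 − rank ∂_2 = (9 − 6) − 0 = 3, and there is no ∂_2, so H_1 = Z^3.

As a check, the Euler characteristic is 7 − 9 = -2, which agrees with 1 − 3 = -2.
(K is a triangulation of a wedge of 3 circles.)

H_0 = Z,  H_1 = Z^3.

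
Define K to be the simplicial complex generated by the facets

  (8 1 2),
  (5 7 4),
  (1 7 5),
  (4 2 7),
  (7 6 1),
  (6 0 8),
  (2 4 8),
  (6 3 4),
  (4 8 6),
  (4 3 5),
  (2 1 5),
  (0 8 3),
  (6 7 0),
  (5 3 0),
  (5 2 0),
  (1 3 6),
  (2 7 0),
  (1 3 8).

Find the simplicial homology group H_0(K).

Order the vertices as 0 < 1 < 2 < 3 < 4 < 5 < 6 < 7 < 8. Listing each simplex with vertices in this order, K has dimension 2 with simplices:

  0-simplices (9): [0], [1], [2], [3], [4], [5], [6], [7], [8]
  1-simplices (27): (27 of them)
  2-simplices (18): [0,2,5], [0,2,7], [0,3,5], [0,3,8], [0,6,7], [0,6,8], [1,2,5], [1,2,8], [1,3,6], [1,3,8], [1,5,7], [1,6,7], [2,4,7], [2,4,8], [3,4,5], [3,4,6], [4,5,7], [4,6,8]

so the chain groups are C_0 ≅ Z^9, C_1 ≅ Z^27, C_2 ≅ Z^18.

∂_1: C_1 → C_0 maps an edge to its endpoints' difference, ∂[p,q] = q − p. For instance
  ∂[3,6] = [6] − [3].
As a 9×27 matrix over Z this has rank 8, with invariant factors (1,1,1,1,1,1,1,1).

∂_2: C_2 → C_1 sends each 2-simplex [p,q,r] to [q,r] − [p,r] + [p,q]. For instance
  ∂[3,4,5] = [4,5] − [3,5] + [3,4],
  ∂[4,6,8] = [6,8] − [4,8] + [4,6].
The 27×18 boundary matrix has rank 18 and Smith normal form diag(1,1,1,1,1,1,1,1,1,1,1,1,1,1,1,1,1,2).

Now H_k = ker ∂_k / im ∂_{k+1}, so:

  H_0: rank C_0 − rank ∂_1 = 9 − 8 = 1, and the invariant factors of ∂_1 are all 1, so H_0 = Z.

H_0 ≅ Z.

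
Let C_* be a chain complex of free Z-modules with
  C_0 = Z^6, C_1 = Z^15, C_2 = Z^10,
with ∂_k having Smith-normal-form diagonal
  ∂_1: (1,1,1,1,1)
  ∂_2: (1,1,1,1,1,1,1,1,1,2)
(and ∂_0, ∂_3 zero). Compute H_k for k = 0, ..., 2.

H_0 = Z,  H_1 = Z_2,  H_2 = 0.

H_0: b_0 = 6 − 0 − 5 = 1; torsion from ∂_1 factors > 1: none. So H_0 = Z.
H_1: b_1 = 15 − 5 − 10 = 0; torsion from ∂_2 factors > 1: [2]. So H_1 = Z_2.
H_2: b_2 = 10 − 10 − 0 = 0; torsion from ∂_3 factors > 1: none. So H_2 = 0.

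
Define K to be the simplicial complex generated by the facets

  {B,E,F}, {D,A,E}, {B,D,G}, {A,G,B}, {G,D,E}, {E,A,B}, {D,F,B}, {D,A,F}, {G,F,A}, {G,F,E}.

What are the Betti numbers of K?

Order the vertices as A < B < D < E < F < G. Listing each simplex with vertices in this order, K has dimension 2 with simplices:

  0-simplices (6): A, B, D, E, F, G
  1-simplices (15): AB, AD, AE, AF, AG, BD, BE, BF, BG, DE, DF, DG, EF, EG, FG
  2-simplices (10): ABE, ABG, ADE, ADF, AFG, BDF, BDG, BEF, DEG, EFG

Hence C_0 ≅ Z^6, C_1 ≅ Z^15, C_2 ≅ Z^10.

Boundary ∂_1: C_1 → C_0 sends each edge [p,q] (with p < q) to q − p.
The resulting 6×15 matrix has rank 5, and its Smith normal form has invariant factors (1,1,1,1,1).

Boundary ∂_2: C_2 → C_1 maps a triangle to the signed sum of its edges. For instance
  ∂ABE = BE − AE + AB,
  ∂BEF = EF − BF + BE.
The resulting 15×10 matrix has rank 10, and its Smith normal form has invariant factors (1,1,1,1,1,1,1,1,1,2).

Reading off H_k = ker ∂_k / im ∂_{k+1}:

  H_0: rank C_0 − rank ∂_1 = 6 − 5 = 1, and the invariant factors of ∂_1 are all 1, so H_0 ≅ Z.
  H_1: rank ker ∂_1 − rank ∂_2 = (15 − 5) − 10 = 0, and ∂_2 has invariant factor 2 > 1, so H_1 ≅ Z/2Z.
  H_2: rank ker ∂_2 − rank ∂_3 = (10 − 10) − 0 = 0, and there is no ∂_3, so H_2 ≅ 0.

As a check, the Euler characteristic is 6 − 15 + 10 = 1, which agrees with 1 − 0 + 0 = 1.
(K is a triangulation of the real projective plane RP^2.)

Hence the Betti numbers are b_0 = 1, b_1 = 0, b_2 = 0.

b_0 = 1, b_1 = 0, b_2 = 0.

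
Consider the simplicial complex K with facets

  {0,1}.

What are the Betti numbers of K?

Take the total order 0 < 1 on the vertex set. Then K (dimension 1) consists of the simplices:

  0-simplices (2): [0], [1]
  1-simplices (1): [0,1]

so the chain groups are C_0 ≅ Z^2, C_1 ≅ Z^1.

Boundary ∂_1: C_1 → C_0 is given by ∂[p,q] = [q] − [p].
As a 2×1 matrix over Z this has rank 1, with invariant factors (1).

Computing H_k = (kernel of ∂_k) / (image of ∂_{k+1}):

  H_0: rank C_0 − rank ∂_1 = 2 − 1 = 1, and the invariant factors of ∂_1 are all 1, so H_0 = Z.
  H_1: rank ker ∂_1 − rank ∂_2 = (1 − 1) − 0 = 0, and there is no ∂_2, so H_1 = 0.

(K is a triangulation of the 1-simplex.)

Hence the Betti numbers are b_0 = 1, b_1 = 0.

b_0 = 1, b_1 = 0.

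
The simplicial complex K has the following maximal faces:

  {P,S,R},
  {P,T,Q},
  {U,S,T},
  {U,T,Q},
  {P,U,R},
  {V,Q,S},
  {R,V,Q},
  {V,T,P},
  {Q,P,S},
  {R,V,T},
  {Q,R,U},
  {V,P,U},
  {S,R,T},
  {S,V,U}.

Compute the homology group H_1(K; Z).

H_1 ≅ Z^2.

Order the vertices as P < Q < R < S < T < U < V. Listing each simplex with vertices in this order, K has dimension 2 with simplices:

  0-simplices (7): P, Q, R, S, T, U, V
  1-simplices (21): PQ, PR, PS, PT, PU, PV, QR, QS, QT, QU, QV, RS, RT, RU, RV, ST, SU, SV, TU, TV, UV
  2-simplices (14): PQS, PQT, PRS, PRU, PTV, PUV, QRU, QRV, QSV, QTU, RST, RTV, STU, SUV

so the chain groups are C_0 ≅ Z^7, C_1 ≅ Z^21, C_2 ≅ Z^14.

The boundary map ∂_1: C_1 → C_0 maps an edge to its endpoints' difference, ∂[p,q] = q − p.
As a 7×21 matrix over Z this has rank 6, with invariant factors (1,1,1,1,1,1).

∂_2: C_2 → C_1 acts by ∂[p,q,r] = [q,r] − [p,r] + [p,q]. For instance
  ∂PTV = TV − PV + PT,
  ∂PRS = RS − PS + PR.
As a 21×14 matrix over Z this has rank 13, with invariant factors (1,1,1,1,1,1,1,1,1,1,1,1,1).

Now H_k = ker ∂_k / im ∂_{k+1}, so:

  H_1: rank ker ∂_1 − rank ∂_2 = (21 − 6) − 13 = 2, and the invariant factors of ∂_2 are all 1, so H_1 = Z^2.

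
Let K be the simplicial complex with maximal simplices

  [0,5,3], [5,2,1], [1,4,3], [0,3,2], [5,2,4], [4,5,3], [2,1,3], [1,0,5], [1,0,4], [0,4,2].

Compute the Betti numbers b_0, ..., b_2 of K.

We work with the vertex ordering 0 < 1 < 2 < 3 < 4 < 5. The simplices of K, each written with vertices in increasing order, are:

  0-simplices (6): [0], [1], [2], [3], [4], [5]
  1-simplices (15): [0,1], [0,2], [0,3], [0,4], [0,5], [1,2], [1,3], [1,4], [1,5], [2,3], [2,4], [2,5], [3,4], [3,5], [4,5]
  2-simplices (10): [0,1,4], [0,1,5], [0,2,3], [0,2,4], [0,3,5], [1,2,3], [1,2,5], [1,3,4], [2,4,5], [3,4,5]

Hence C_0 ≅ Z^6, C_1 ≅ Z^15, C_2 ≅ Z^10.

Boundary ∂_1: C_1 → C_0 is given by ∂[p,q] = [q] − [p].
As a 6×15 matrix over Z this has rank 5, with invariant factors (1,1,1,1,1).

Boundary ∂_2: C_2 → C_1 sends each 2-simplex [p,q,r] to [q,r] − [p,r] + [p,q]. For instance
  ∂[0,1,4] = [1,4] − [0,4] + [0,1],
  ∂[2,4,5] = [4,5] − [2,5] + [2,4].
The 15×10 boundary matrix has rank 10 and Smith normal form diag(1,1,1,1,1,1,1,1,1,2).

Reading off H_k = ker ∂_k / im ∂_{k+1}:

  H_0: rank C_0 − rank ∂_1 = 6 − 5 = 1, and the invariant factors of ∂_1 are all 1, so H_0 ≅ Z.
  H_1: rank ker ∂_1 − rank ∂_2 = (15 − 5) − 10 = 0, and ∂_2 has invariant factor 2 > 1, so H_1 ≅ Z/2.
  H_2: rank ker ∂_2 − rank ∂_3 = (10 − 10) − 0 = 0, and there is no ∂_3, so H_2 ≅ 0.

As a check, the Euler characteristic is 6 − 15 + 10 = 1, which agrees with 1 − 0 + 0 = 1.
(K is a triangulation of the real projective plane RP^2.)

Hence the Betti numbers are b_0 = 1, b_1 = 0, b_2 = 0.

b_0 = 1, b_1 = 0, b_2 = 0.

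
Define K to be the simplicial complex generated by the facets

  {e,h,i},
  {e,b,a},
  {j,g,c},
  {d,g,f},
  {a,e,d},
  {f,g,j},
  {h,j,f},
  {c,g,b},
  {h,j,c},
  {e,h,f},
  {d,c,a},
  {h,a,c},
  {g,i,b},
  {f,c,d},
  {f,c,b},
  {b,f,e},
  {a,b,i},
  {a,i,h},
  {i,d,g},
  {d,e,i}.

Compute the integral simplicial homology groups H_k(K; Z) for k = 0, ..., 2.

Fix the vertex order a < b < c < d < e < f < g < h < i < j and write every simplex with vertices in increasing order. Then dim K = 2 and the simplices of K are:

  0-simplices (10): a, b, c, d, e, f, g, h, i, j
  1-simplices (30): ab, ac, ad, ae, ah, ai, bc, be, bf, bg, bi, cd, cf, cg, ch, cj, de, df, dg, di, ef, eh, ei, fg, fh, fj, gi, gj, hi, hj
  2-simplices (20): abe, abi, acd, ach, ade, ahi, bcf, bcg, bef, bgi, cdf, cgj, chj, dei, dfg, dgi, efh, ehi, fgj, fhj

so the chain groups are C_0 ≅ Z^10, C_1 ≅ Z^30, C_2 ≅ Z^20.

Boundary ∂_1: C_1 → C_0 maps an edge to its endpoints' difference, ∂[p,q] = q − p. For instance
  ∂di = i − d.
The 10×30 boundary matrix has rank 9 and Smith normal form diag(1,1,1,1,1,1,1,1,1).

Boundary ∂_2: C_2 → C_1 sends each 2-simplex [p,q,r] to [q,r] − [p,r] + [p,q]. For instance
  ∂ahi = hi − ai + ah,
  ∂dgi = gi − di + dg.
The 30×20 boundary matrix has rank 20 and Smith normal form diag(1,1,1,1,1,1,1,1,1,1,1,1,1,1,1,1,1,1,1,2).

Computing H_k = (kernel of ∂_k) / (image of ∂_{k+1}):

  H_0: rank C_0 − rank ∂_1 = 10 − 9 = 1, and the invariant factors of ∂_1 are all 1, so H_0 = Z.
  H_1: rank ker ∂_1 − rank ∂_2 = (30 − 9) − 20 = 1, and ∂_2 has invariant factor 2 > 1, so H_1 = Z ⊕ Z/2Z.
  H_2: rank ker ∂_2 − rank ∂_3 = (20 − 20) − 0 = 0, and there is no ∂_3, so H_2 = 0.

H_0 = Z,  H_1 = Z ⊕ Z/2Z,  H_2 = 0.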